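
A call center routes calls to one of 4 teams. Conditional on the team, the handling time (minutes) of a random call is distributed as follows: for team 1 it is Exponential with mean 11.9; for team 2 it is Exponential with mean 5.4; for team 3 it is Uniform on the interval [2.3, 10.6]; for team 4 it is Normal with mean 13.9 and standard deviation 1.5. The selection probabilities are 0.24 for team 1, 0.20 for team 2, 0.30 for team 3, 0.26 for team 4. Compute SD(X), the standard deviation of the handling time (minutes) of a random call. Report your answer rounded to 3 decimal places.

Per component, 1: μ=11.9, E[X²]=283.22; 2: μ=5.4, E[X²]=58.32; 3: μ=6.45, E[X²]=47.3433; 4: μ=13.9, E[X²]=195.46.
E[X] = 0.24·11.9 + 0.2·5.4 + 0.3·6.45 + 0.26·13.9 = 9.485.
E[X²] = 0.24·283.22 + 0.2·58.32 + 0.3·47.3433 + 0.26·195.46 = 144.659.
Var(X) = E[X²] − (E[X])² = 144.659 − 89.9652 = 54.6942.
SD(X) = √54.6942 = 7.39555.

7.396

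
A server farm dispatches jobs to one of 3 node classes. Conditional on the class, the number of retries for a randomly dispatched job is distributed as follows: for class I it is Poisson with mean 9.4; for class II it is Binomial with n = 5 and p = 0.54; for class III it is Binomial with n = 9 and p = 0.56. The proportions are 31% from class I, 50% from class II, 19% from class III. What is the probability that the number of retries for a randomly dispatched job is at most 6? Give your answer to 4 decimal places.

0.7124

Conditional on each class, P(X ≤ 6): I: 0.172733; II: 1; III: 0.835912.
By total probability, P(X ≤ 6) = 0.31·0.172733 + 0.5·1 + 0.19·0.835912 = 0.712371.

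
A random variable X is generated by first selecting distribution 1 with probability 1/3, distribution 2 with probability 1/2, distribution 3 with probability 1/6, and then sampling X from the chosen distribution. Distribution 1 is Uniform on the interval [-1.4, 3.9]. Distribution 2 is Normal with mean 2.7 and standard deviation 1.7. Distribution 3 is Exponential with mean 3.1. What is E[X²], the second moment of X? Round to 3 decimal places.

For each component E[X²] = Var + (mean)², giving 1: 3.90333; 2: 10.18; 3: 19.22.
Overall E[X²] = 0.333333·3.90333 + 0.5·10.18 + 0.166667·19.22 = 9.59444.

9.594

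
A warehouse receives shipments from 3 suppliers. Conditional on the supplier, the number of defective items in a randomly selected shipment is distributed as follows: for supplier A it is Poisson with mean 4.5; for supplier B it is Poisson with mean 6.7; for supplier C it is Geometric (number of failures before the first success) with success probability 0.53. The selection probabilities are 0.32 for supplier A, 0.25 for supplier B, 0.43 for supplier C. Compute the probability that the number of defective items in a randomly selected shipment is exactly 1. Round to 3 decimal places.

0.125

Conditional on each supplier, P(X = 1): A: 0.0499905; B: 0.00824711; C: 0.2491.
By total probability, P(X = 1) = 0.32·0.0499905 + 0.25·0.00824711 + 0.43·0.2491 = 0.125172.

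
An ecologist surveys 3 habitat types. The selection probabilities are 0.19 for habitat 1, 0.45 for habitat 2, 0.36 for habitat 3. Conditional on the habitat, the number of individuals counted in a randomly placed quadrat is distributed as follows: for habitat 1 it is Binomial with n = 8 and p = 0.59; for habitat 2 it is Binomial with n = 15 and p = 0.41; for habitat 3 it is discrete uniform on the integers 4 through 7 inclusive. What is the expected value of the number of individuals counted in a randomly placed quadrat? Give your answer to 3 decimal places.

Component means — 1: 4.72; 2: 6.15; 3: 5.5.
E[X] = 0.19·4.72 + 0.45·6.15 + 0.36·5.5 = 5.6443.

5.644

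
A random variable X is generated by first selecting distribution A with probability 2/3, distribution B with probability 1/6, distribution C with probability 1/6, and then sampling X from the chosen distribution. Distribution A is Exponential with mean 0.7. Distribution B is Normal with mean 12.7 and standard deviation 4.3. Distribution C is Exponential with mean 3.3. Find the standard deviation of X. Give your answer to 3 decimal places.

4.943

Per component, A: μ=0.7, E[X²]=0.98; B: μ=12.7, E[X²]=179.78; C: μ=3.3, E[X²]=21.78.
E[X] = 0.666667·0.7 + 0.166667·12.7 + 0.166667·3.3 = 3.13333.
E[X²] = 0.666667·0.98 + 0.166667·179.78 + 0.166667·21.78 = 34.2467.
Var(X) = E[X²] − (E[X])² = 34.2467 − 9.81778 = 24.4289.
SD(X) = √24.4289 = 4.94256.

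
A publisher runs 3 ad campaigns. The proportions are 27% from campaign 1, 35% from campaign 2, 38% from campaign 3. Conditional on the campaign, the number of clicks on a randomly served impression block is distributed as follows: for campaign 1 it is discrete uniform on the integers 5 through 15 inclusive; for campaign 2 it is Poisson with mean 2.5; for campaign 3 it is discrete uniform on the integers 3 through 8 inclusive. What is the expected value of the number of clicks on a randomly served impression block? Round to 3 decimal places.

5.665

Component means — 1: 10; 2: 2.5; 3: 5.5.
E[X] = 0.27·10 + 0.35·2.5 + 0.38·5.5 = 5.665.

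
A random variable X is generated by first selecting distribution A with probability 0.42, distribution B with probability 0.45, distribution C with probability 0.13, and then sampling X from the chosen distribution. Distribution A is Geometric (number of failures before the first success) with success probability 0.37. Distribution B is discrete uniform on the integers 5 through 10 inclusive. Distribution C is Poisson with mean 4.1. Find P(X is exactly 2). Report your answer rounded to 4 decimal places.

Conditional on each component, P(X = 2): A: 0.146853; B: 0; C: 0.139293.
By total probability, P(X = 2) = 0.42·0.146853 + 0.45·0 + 0.13·0.139293 = 0.0797864.

0.0798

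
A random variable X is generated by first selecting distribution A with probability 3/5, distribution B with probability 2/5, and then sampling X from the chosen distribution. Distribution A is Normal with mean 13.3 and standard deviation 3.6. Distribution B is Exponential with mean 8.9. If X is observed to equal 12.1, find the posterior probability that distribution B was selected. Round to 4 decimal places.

Likelihoods f(12.1 | ·): A: 0.104829; B: 0.0288513.
Posterior ∝ prior × likelihood. Numerator for B: 0.4·0.0288513 = 0.0115405.
Normalizing constant: 0.6·0.104829 + 0.4·0.0288513 = 0.0744377.
P(B | observation) = 0.0115405 / 0.0744377 = 0.155036.

0.1550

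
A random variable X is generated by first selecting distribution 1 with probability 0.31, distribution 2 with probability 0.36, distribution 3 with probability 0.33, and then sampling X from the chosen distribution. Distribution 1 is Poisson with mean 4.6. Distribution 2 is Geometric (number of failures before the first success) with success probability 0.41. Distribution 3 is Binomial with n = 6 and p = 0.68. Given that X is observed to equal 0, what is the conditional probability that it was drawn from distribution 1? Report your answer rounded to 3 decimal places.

Likelihoods P(X=0 | ·): 1: 0.0100518; 2: 0.41; 3: 0.00107374.
Posterior ∝ prior × likelihood. Numerator for 1: 0.31·0.0100518 = 0.00311607.
Normalizing constant: 0.31·0.0100518 + 0.36·0.41 + 0.33·0.00107374 = 0.15107.
P(1 | observation) = 0.00311607 / 0.15107 = 0.0206266.

0.021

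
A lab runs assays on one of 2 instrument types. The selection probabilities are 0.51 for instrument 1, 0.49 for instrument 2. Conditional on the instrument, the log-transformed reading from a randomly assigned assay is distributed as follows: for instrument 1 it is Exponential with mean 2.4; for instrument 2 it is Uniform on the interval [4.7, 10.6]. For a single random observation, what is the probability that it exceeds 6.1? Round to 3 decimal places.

Conditional on each instrument, P(X > 6.1): 1: 0.0787351; 2: 0.762712.
By total probability, P(X > 6.1) = 0.51·0.0787351 + 0.49·0.762712 = 0.413884.

0.414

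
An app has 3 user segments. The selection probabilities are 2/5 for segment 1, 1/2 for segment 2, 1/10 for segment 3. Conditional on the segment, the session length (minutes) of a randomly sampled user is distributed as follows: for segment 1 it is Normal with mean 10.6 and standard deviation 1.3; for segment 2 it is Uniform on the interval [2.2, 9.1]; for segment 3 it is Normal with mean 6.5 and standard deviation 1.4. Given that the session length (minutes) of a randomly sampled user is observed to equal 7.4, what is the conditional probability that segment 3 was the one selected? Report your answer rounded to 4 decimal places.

0.2282

Likelihoods f(7.4 | ·): 1: 0.0148332; 2: 0.144928; 3: 0.231762.
Posterior ∝ prior × likelihood. Numerator for 3: 0.1·0.231762 = 0.0231762.
Normalizing constant: 0.4·0.0148332 + 0.5·0.144928 + 0.1·0.231762 = 0.101573.
P(3 | observation) = 0.0231762 / 0.101573 = 0.228172.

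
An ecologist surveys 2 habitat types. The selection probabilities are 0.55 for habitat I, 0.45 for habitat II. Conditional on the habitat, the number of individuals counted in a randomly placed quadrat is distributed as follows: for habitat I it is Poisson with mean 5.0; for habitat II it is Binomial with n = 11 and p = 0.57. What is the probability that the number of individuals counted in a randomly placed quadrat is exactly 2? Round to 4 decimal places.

Conditional on each habitat, P(X = 2): I: 0.0842243; II: 0.00898108.
By total probability, P(X = 2) = 0.55·0.0842243 + 0.45·0.00898108 = 0.0503649.

0.0504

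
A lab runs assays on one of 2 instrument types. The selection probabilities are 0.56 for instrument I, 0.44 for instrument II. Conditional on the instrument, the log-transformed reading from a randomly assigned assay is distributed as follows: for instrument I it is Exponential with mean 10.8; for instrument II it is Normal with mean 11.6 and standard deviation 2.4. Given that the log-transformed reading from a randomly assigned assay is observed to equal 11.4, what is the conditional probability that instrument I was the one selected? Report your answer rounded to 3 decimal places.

Likelihoods f(11.4 | ·): I: 0.0322221; II: 0.16565.
Posterior ∝ prior × likelihood. Numerator for I: 0.56·0.0322221 = 0.0180444.
Normalizing constant: 0.56·0.0322221 + 0.44·0.16565 = 0.0909303.
P(I | observation) = 0.0180444 / 0.0909303 = 0.198442.

0.198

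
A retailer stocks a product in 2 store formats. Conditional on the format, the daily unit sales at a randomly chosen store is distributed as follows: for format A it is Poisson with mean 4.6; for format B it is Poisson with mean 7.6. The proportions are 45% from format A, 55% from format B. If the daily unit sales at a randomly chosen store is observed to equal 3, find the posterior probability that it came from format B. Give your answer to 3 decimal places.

0.215

Likelihoods P(X=3 | ·): A: 0.163068; B: 0.0366144.
Posterior ∝ prior × likelihood. Numerator for B: 0.55·0.0366144 = 0.0201379.
Normalizing constant: 0.45·0.163068 + 0.55·0.0366144 = 0.0935183.
P(B | observation) = 0.0201379 / 0.0935183 = 0.215336.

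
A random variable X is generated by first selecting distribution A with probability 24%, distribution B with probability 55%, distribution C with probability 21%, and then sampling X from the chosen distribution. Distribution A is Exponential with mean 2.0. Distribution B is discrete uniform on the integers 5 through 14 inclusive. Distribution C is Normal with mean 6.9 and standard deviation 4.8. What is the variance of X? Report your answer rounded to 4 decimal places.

Per component, A: μ=2, E[X²]=8; B: μ=9.5, E[X²]=98.5; C: μ=6.9, E[X²]=70.65.
E[X] = 0.24·2 + 0.55·9.5 + 0.21·6.9 = 7.154.
E[X²] = 0.24·8 + 0.55·98.5 + 0.21·70.65 = 70.9315.
Var(X) = E[X²] − (E[X])² = 70.9315 − 51.1797 = 19.7518.

19.7518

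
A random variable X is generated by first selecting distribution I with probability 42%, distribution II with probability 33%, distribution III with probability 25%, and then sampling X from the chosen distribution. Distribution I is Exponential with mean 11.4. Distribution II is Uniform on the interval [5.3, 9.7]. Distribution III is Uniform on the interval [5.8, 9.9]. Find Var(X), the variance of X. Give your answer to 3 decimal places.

58.907

Per component, I: μ=11.4, E[X²]=259.92; II: μ=7.5, E[X²]=57.8633; III: μ=7.85, E[X²]=63.0233.
E[X] = 0.42·11.4 + 0.33·7.5 + 0.25·7.85 = 9.2255.
E[X²] = 0.42·259.92 + 0.33·57.8633 + 0.25·63.0233 = 144.017.
Var(X) = E[X²] − (E[X])² = 144.017 − 85.1099 = 58.9073.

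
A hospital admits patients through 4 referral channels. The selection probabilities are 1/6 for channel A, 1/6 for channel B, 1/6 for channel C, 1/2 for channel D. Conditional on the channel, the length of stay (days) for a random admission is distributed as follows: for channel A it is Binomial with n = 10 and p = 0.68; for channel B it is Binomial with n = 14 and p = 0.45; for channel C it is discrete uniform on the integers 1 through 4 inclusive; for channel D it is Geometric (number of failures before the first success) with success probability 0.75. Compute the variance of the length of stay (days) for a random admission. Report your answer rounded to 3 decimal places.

9.135

Per component, A: μ=6.8, E[X²]=48.416; B: μ=6.3, E[X²]=43.155; C: μ=2.5, E[X²]=7.5; D: μ=0.333333, E[X²]=0.555556.
E[X] = 0.166667·6.8 + 0.166667·6.3 + 0.166667·2.5 + 0.5·0.333333 = 2.76667.
E[X²] = 0.166667·48.416 + 0.166667·43.155 + 0.166667·7.5 + 0.5·0.555556 = 16.7896.
Var(X) = E[X²] − (E[X])² = 16.7896 − 7.65444 = 9.13517.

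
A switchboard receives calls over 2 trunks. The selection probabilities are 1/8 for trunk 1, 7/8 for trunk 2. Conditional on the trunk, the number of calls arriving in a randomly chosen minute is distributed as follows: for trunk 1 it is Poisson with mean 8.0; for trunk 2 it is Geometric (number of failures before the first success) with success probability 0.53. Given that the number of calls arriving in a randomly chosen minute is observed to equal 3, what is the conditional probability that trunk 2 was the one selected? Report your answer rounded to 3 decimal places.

Likelihoods P(X=3 | ·): 1: 0.0286261; 2: 0.0550262.
Posterior ∝ prior × likelihood. Numerator for 2: 0.875·0.0550262 = 0.0481479.
Normalizing constant: 0.125·0.0286261 + 0.875·0.0550262 = 0.0517262.
P(2 | observation) = 0.0481479 / 0.0517262 = 0.930823.

0.931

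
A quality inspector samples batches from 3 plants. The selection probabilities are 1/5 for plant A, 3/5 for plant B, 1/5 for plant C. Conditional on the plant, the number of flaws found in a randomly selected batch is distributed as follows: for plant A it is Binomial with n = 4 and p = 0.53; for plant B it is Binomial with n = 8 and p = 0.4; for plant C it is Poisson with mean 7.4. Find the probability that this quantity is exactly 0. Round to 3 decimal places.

Conditional on each plant, P(X = 0): A: 0.0487968; B: 0.0167962; C: 0.000611253.
By total probability, P(X = 0) = 0.2·0.0487968 + 0.6·0.0167962 + 0.2·0.000611253 = 0.0199593.

0.020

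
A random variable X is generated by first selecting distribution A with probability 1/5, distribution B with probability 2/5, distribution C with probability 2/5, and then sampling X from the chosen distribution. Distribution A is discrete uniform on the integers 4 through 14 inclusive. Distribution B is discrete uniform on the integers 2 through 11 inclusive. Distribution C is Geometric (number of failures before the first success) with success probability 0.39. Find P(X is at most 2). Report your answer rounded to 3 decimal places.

Conditional on each component, P(X ≤ 2): A: 0; B: 0.1; C: 0.773019.
By total probability, P(X ≤ 2) = 0.2·0 + 0.4·0.1 + 0.4·0.773019 = 0.349208.

0.349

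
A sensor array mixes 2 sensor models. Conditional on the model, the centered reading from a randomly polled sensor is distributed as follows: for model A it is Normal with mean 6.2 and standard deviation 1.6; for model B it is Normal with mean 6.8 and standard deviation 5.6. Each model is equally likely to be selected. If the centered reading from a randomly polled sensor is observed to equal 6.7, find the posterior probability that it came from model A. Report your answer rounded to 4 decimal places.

0.7693

Likelihoods f(6.7 | ·): A: 0.237457; B: 0.0712283.
Posterior ∝ prior × likelihood. Numerator for A: 0.5·0.237457 = 0.118728.
Normalizing constant: 0.5·0.237457 + 0.5·0.0712283 = 0.154342.
P(A | observation) = 0.118728 / 0.154342 = 0.769252.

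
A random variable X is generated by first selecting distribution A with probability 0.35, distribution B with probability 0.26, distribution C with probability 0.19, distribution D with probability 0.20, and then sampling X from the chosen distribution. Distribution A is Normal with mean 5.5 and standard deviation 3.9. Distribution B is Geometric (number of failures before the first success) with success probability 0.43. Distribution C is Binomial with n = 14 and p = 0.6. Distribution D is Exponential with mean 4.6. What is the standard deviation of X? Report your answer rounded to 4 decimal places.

Per component, A: μ=5.5, E[X²]=45.46; B: μ=1.32558, E[X²]=4.83991; C: μ=8.4, E[X²]=73.92; D: μ=4.6, E[X²]=42.32.
E[X] = 0.35·5.5 + 0.26·1.32558 + 0.19·8.4 + 0.2·4.6 = 4.78565.
E[X²] = 0.35·45.46 + 0.26·4.83991 + 0.19·73.92 + 0.2·42.32 = 39.6782.
Var(X) = E[X²] − (E[X])² = 39.6782 − 22.9025 = 16.7757.
SD(X) = √16.7757 = 4.09582.

4.0958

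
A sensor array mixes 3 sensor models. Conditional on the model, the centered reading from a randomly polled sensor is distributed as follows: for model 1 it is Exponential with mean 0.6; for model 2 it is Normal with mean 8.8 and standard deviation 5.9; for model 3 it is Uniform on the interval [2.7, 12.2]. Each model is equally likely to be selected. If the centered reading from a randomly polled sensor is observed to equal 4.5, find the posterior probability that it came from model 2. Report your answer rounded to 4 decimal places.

0.3281

Likelihoods f(4.5 | ·): 1: 0.000921807; 2: 0.0518461; 3: 0.105263.
Posterior ∝ prior × likelihood. Numerator for 2: 0.333333·0.0518461 = 0.017282.
Normalizing constant: 0.333333·0.000921807 + 0.333333·0.0518461 + 0.333333·0.105263 = 0.052677.
P(2 | observation) = 0.017282 / 0.052677 = 0.328075.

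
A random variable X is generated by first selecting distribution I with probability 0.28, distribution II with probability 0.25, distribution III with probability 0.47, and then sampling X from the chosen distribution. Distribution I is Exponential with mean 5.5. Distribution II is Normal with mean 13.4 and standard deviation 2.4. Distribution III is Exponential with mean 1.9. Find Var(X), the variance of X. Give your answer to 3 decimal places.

Per component, I: μ=5.5, E[X²]=60.5; II: μ=13.4, E[X²]=185.32; III: μ=1.9, E[X²]=7.22.
E[X] = 0.28·5.5 + 0.25·13.4 + 0.47·1.9 = 5.783.
E[X²] = 0.28·60.5 + 0.25·185.32 + 0.47·7.22 = 66.6634.
Var(X) = E[X²] − (E[X])² = 66.6634 − 33.4431 = 33.2203.

33.220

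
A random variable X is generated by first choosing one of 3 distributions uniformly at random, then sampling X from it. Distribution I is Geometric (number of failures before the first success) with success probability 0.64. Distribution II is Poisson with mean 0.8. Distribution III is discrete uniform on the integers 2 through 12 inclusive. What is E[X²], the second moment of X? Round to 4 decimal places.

For each component E[X²] = Var + (mean)², giving I: 1.19531; II: 1.44; III: 59.
Overall E[X²] = 0.333333·1.19531 + 0.333333·1.44 + 0.333333·59 = 20.5451.

20.5451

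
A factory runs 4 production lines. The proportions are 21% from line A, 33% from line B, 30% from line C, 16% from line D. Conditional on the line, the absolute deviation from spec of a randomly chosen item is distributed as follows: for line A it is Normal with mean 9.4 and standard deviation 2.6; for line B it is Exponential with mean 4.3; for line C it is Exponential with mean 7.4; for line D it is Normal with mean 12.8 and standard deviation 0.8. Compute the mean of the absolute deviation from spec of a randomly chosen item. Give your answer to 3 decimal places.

Component means — A: 9.4; B: 4.3; C: 7.4; D: 12.8.
E[X] = 0.21·9.4 + 0.33·4.3 + 0.3·7.4 + 0.16·12.8 = 7.661.

7.661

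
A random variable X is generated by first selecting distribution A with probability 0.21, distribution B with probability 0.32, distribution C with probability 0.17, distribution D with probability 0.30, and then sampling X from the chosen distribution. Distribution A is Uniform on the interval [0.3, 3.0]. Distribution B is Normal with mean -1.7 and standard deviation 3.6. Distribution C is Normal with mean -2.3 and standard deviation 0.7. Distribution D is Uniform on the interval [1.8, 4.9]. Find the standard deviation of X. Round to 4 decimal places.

Per component, A: μ=1.65, E[X²]=3.33; B: μ=-1.7, E[X²]=15.85; C: μ=-2.3, E[X²]=5.78; D: μ=3.35, E[X²]=12.0233.
E[X] = 0.21·1.65 + 0.32·-1.7 + 0.17·-2.3 + 0.3·3.35 = 0.4165.
E[X²] = 0.21·3.33 + 0.32·15.85 + 0.17·5.78 + 0.3·12.0233 = 10.3609.
Var(X) = E[X²] − (E[X])² = 10.3609 − 0.173472 = 10.1874.
SD(X) = √10.1874 = 3.19178.

3.1918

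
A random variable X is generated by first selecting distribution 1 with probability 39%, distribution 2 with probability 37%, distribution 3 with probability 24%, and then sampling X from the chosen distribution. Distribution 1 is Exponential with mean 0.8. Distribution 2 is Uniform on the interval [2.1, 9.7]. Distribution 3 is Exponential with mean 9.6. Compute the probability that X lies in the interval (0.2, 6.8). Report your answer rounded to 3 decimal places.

Conditional on each component, P(0.2 < X < 6.8): 1: 0.778597; 2: 0.618421; 3: 0.486918.
By total probability, P(0.2 < X < 6.8) = 0.39·0.778597 + 0.37·0.618421 + 0.24·0.486918 = 0.649329.

0.649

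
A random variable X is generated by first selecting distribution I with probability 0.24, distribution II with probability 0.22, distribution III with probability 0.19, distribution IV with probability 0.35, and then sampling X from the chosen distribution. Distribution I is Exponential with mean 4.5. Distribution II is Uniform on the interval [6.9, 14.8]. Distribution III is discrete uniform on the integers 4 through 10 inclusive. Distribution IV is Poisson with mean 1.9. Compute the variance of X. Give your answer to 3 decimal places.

Per component, I: μ=4.5, E[X²]=40.5; II: μ=10.85, E[X²]=122.923; III: μ=7, E[X²]=53; IV: μ=1.9, E[X²]=5.51.
E[X] = 0.24·4.5 + 0.22·10.85 + 0.19·7 + 0.35·1.9 = 5.462.
E[X²] = 0.24·40.5 + 0.22·122.923 + 0.19·53 + 0.35·5.51 = 48.7616.
Var(X) = E[X²] − (E[X])² = 48.7616 − 29.8334 = 18.9282.

18.928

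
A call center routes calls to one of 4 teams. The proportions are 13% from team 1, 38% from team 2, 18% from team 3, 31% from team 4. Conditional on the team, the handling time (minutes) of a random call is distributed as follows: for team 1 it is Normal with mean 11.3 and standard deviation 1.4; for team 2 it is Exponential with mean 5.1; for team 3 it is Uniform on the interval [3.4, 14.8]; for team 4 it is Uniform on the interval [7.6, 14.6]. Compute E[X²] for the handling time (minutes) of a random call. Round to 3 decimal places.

For each component E[X²] = Var + (mean)², giving 1: 129.65; 2: 52.02; 3: 93.64; 4: 127.293.
Overall E[X²] = 0.13·129.65 + 0.38·52.02 + 0.18·93.64 + 0.31·127.293 = 92.9382.

92.938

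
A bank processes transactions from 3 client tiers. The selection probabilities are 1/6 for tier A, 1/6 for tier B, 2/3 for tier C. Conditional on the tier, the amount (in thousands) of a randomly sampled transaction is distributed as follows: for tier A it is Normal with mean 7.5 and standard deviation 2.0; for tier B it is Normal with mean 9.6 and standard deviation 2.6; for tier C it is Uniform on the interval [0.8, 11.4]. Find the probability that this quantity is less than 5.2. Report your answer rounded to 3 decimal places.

0.305

Conditional on each tier, P(X < 5.2): A: 0.125072; B: 0.0452937; C: 0.415094.
By total probability, P(X < 5.2) = 0.166667·0.125072 + 0.166667·0.0452937 + 0.666667·0.415094 = 0.305124.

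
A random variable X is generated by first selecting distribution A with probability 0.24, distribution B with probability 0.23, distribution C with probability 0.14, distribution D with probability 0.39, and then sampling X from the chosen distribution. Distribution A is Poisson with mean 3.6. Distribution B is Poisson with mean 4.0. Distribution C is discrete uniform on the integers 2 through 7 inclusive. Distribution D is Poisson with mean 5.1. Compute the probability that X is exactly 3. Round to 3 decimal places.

Conditional on each component, P(X = 3): A: 0.212469; B: 0.195367; C: 0.166667; D: 0.13479.
By total probability, P(X = 3) = 0.24·0.212469 + 0.23·0.195367 + 0.14·0.166667 + 0.39·0.13479 = 0.171828.

0.172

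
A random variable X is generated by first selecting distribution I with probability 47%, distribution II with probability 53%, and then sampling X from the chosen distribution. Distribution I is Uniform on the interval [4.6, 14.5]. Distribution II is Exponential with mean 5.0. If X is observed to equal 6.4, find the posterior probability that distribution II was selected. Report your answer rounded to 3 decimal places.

0.383

Likelihoods f(6.4 | ·): I: 0.10101; II: 0.0556075.
Posterior ∝ prior × likelihood. Numerator for II: 0.53·0.0556075 = 0.029472.
Normalizing constant: 0.47·0.10101 + 0.53·0.0556075 = 0.0769467.
P(II | observation) = 0.029472 / 0.0769467 = 0.383018.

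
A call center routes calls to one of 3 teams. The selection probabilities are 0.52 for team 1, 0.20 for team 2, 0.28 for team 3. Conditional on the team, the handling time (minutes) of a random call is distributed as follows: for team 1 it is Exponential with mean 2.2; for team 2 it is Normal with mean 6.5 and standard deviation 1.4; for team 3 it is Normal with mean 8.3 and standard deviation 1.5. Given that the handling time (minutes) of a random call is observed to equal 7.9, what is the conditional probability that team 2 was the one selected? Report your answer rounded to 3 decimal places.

Likelihoods f(7.9 | ·): 1: 0.0125333; 2: 0.172836; 3: 0.256671.
Posterior ∝ prior × likelihood. Numerator for 2: 0.2·0.172836 = 0.0345672.
Normalizing constant: 0.52·0.0125333 + 0.2·0.172836 + 0.28·0.256671 = 0.112953.
P(2 | observation) = 0.0345672 / 0.112953 = 0.306033.

0.306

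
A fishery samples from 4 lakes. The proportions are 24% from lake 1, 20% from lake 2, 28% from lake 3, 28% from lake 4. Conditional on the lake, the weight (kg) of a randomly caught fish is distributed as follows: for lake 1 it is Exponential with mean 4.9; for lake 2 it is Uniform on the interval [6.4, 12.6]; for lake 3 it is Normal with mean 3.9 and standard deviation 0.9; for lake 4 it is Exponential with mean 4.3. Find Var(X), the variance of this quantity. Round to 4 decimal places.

16.1971

Per component, 1: μ=4.9, E[X²]=48.02; 2: μ=9.5, E[X²]=93.4533; 3: μ=3.9, E[X²]=16.02; 4: μ=4.3, E[X²]=36.98.
E[X] = 0.24·4.9 + 0.2·9.5 + 0.28·3.9 + 0.28·4.3 = 5.372.
E[X²] = 0.24·48.02 + 0.2·93.4533 + 0.28·16.02 + 0.28·36.98 = 45.0555.
Var(X) = E[X²] − (E[X])² = 45.0555 − 28.8584 = 16.1971.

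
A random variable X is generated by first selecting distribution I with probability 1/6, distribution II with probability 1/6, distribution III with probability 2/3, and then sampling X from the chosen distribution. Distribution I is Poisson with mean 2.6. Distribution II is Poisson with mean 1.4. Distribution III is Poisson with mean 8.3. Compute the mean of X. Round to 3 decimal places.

Component means — I: 2.6; II: 1.4; III: 8.3.
E[X] = 0.166667·2.6 + 0.166667·1.4 + 0.666667·8.3 = 6.2.

6.200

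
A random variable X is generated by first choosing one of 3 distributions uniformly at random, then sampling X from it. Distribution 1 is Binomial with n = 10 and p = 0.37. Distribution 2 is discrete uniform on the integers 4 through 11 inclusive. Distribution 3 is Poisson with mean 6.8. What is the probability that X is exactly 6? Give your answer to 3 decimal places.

Conditional on each component, P(X = 6): 1: 0.0848774; 2: 0.125; 3: 0.152939.
By total probability, P(X = 6) = 0.333333·0.0848774 + 0.333333·0.125 + 0.333333·0.152939 = 0.120939.

0.121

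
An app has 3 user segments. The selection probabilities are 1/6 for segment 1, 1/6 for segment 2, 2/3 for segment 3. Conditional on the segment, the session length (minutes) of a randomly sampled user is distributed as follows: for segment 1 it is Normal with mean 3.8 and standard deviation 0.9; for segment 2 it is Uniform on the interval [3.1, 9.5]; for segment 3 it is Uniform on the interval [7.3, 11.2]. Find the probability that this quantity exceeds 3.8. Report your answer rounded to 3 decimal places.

0.898

Conditional on each segment, P(X > 3.8): 1: 0.5; 2: 0.890625; 3: 1.
By total probability, P(X > 3.8) = 0.166667·0.5 + 0.166667·0.890625 + 0.666667·1 = 0.898438.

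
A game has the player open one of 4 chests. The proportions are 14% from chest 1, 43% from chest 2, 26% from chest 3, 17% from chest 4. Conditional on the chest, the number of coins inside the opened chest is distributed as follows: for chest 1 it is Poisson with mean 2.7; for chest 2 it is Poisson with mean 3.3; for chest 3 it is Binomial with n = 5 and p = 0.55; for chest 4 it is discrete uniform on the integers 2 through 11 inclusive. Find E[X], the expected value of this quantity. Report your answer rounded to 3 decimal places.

Component means — 1: 2.7; 2: 3.3; 3: 2.75; 4: 6.5.
E[X] = 0.14·2.7 + 0.43·3.3 + 0.26·2.75 + 0.17·6.5 = 3.617.

3.617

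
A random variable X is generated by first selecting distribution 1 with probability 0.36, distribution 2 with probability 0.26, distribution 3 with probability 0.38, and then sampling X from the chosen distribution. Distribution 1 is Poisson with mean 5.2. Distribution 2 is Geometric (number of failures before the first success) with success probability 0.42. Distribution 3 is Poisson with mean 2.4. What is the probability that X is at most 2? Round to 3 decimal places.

0.465

Conditional on each component, P(X ≤ 2): 1: 0.108787; 2: 0.804888; 3: 0.569709.
By total probability, P(X ≤ 2) = 0.36·0.108787 + 0.26·0.804888 + 0.38·0.569709 = 0.464923.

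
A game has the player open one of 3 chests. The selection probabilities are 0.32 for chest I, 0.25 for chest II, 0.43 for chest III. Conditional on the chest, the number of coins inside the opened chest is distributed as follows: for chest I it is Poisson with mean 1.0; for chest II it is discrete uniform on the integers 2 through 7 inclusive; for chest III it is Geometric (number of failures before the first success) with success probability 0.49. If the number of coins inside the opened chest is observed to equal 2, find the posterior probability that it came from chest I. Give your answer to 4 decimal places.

Likelihoods P(X=2 | ·): I: 0.18394; II: 0.166667; III: 0.127449.
Posterior ∝ prior × likelihood. Numerator for I: 0.32·0.18394 = 0.0588607.
Normalizing constant: 0.32·0.18394 + 0.25·0.166667 + 0.43·0.127449 = 0.15533.
P(I | observation) = 0.0588607 / 0.15533 = 0.378939.

0.3789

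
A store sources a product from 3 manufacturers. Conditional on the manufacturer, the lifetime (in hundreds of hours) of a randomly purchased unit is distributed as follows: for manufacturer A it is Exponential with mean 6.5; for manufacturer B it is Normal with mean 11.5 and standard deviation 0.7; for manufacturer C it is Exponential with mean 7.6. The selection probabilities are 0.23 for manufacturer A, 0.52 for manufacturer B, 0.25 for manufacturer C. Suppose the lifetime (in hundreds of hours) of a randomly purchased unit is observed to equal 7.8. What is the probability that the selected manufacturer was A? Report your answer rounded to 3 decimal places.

0.475

Likelihoods f(7.8 | ·): A: 0.0463376; B: 4.88634e-07; C: 0.047148.
Posterior ∝ prior × likelihood. Numerator for A: 0.23·0.0463376 = 0.0106576.
Normalizing constant: 0.23·0.0463376 + 0.52·4.88634e-07 + 0.25·0.047148 = 0.0224449.
P(A | observation) = 0.0106576 / 0.0224449 = 0.474836.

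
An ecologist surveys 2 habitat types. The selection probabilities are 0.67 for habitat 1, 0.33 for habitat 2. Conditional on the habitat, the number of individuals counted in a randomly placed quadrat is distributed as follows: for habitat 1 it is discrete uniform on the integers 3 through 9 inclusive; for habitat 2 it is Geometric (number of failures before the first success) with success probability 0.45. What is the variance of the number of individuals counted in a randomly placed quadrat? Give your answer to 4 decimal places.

8.6234

Per component, 1: μ=6, E[X²]=40; 2: μ=1.22222, E[X²]=4.20988.
E[X] = 0.67·6 + 0.33·1.22222 = 4.42333.
E[X²] = 0.67·40 + 0.33·4.20988 = 28.1893.
Var(X) = E[X²] − (E[X])² = 28.1893 − 19.5659 = 8.62338.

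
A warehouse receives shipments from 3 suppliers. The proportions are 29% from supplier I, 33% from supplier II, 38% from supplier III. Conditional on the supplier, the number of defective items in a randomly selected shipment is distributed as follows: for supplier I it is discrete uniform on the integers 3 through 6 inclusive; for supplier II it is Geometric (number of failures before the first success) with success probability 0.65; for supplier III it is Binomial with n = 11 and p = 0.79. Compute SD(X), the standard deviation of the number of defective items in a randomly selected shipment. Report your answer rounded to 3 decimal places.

Per component, I: μ=4.5, E[X²]=21.5; II: μ=0.538462, E[X²]=1.11834; III: μ=8.69, E[X²]=77.341.
E[X] = 0.29·4.5 + 0.33·0.538462 + 0.38·8.69 = 4.78489.
E[X²] = 0.29·21.5 + 0.33·1.11834 + 0.38·77.341 = 35.9936.
Var(X) = E[X²] − (E[X])² = 35.9936 − 22.8952 = 13.0984.
SD(X) = √13.0984 = 3.61918.

3.619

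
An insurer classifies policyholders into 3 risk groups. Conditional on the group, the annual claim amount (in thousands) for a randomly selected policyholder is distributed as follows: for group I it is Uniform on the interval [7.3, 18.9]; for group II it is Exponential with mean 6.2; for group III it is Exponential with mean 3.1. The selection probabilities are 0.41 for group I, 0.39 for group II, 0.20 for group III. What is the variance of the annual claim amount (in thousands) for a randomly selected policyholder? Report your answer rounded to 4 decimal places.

Per component, I: μ=13.1, E[X²]=182.823; II: μ=6.2, E[X²]=76.88; III: μ=3.1, E[X²]=19.22.
E[X] = 0.41·13.1 + 0.39·6.2 + 0.2·3.1 = 8.409.
E[X²] = 0.41·182.823 + 0.39·76.88 + 0.2·19.22 = 108.785.
Var(X) = E[X²] − (E[X])² = 108.785 − 70.7113 = 38.0735.

38.0735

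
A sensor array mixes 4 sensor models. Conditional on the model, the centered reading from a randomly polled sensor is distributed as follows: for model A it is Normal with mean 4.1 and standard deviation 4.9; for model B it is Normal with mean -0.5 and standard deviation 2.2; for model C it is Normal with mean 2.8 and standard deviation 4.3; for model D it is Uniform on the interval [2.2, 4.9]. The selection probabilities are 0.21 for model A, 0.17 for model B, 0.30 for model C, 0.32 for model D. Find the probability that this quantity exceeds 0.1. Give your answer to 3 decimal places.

0.774

Conditional on each model, P(X > 0.1): A: 0.792843; B: 0.392531; C: 0.734968; D: 1.
By total probability, P(X > 0.1) = 0.21·0.792843 + 0.17·0.392531 + 0.3·0.734968 + 0.32·1 = 0.773718.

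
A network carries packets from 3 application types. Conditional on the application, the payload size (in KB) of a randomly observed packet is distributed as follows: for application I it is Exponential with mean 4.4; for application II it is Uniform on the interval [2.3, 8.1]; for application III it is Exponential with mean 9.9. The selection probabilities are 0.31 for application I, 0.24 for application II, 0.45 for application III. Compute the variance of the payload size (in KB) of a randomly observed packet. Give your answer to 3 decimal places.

57.432

Per component, I: μ=4.4, E[X²]=38.72; II: μ=5.2, E[X²]=29.8433; III: μ=9.9, E[X²]=196.02.
E[X] = 0.31·4.4 + 0.24·5.2 + 0.45·9.9 = 7.067.
E[X²] = 0.31·38.72 + 0.24·29.8433 + 0.45·196.02 = 107.375.
Var(X) = E[X²] − (E[X])² = 107.375 − 49.9425 = 57.4321.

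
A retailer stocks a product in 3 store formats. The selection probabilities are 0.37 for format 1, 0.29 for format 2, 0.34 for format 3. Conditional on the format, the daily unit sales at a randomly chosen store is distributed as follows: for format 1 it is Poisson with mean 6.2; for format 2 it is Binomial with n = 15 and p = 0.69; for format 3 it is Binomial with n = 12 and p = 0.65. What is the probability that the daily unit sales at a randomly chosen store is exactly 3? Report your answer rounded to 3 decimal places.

0.031

Conditional on each format, P(X = 3): 1: 0.0806117; 2: 0.000117733; 3: 0.00476184.
By total probability, P(X = 3) = 0.37·0.0806117 + 0.29·0.000117733 + 0.34·0.00476184 = 0.0314795.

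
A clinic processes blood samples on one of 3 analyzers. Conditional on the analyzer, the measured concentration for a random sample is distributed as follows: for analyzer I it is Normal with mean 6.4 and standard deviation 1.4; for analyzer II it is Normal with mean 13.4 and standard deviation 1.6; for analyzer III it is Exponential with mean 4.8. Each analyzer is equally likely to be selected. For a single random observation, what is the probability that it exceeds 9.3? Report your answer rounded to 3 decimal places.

Conditional on each analyzer, P(X > 9.3): I: 0.0191594; II: 0.994804; III: 0.144064.
By total probability, P(X > 9.3) = 0.333333·0.0191594 + 0.333333·0.994804 + 0.333333·0.144064 = 0.386009.

0.386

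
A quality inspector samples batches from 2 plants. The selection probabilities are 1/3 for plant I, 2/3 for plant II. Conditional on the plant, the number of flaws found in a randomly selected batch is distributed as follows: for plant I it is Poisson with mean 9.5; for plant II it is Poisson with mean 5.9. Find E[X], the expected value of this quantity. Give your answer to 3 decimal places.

Component means — I: 9.5; II: 5.9.
E[X] = 0.333333·9.5 + 0.666667·5.9 = 7.1.

7.100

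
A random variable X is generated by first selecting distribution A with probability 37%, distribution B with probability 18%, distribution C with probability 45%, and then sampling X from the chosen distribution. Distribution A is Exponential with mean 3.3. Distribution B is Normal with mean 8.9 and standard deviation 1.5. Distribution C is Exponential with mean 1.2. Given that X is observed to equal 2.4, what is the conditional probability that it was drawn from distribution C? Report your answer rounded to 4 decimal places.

0.4836

Likelihoods f(2.4 | ·): A: 0.146432; B: 2.22472e-05; C: 0.112779.
Posterior ∝ prior × likelihood. Numerator for C: 0.45·0.112779 = 0.0507507.
Normalizing constant: 0.37·0.146432 + 0.18·2.22472e-05 + 0.45·0.112779 = 0.104935.
P(C | observation) = 0.0507507 / 0.104935 = 0.483642.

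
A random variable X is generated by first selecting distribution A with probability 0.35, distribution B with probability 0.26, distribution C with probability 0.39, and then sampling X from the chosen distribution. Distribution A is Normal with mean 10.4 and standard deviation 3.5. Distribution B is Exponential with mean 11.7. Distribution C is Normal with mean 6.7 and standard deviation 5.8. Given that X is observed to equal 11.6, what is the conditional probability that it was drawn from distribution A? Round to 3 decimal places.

0.582

Likelihoods f(11.6 | ·): A: 0.107477; B: 0.0317126; C: 0.048139.
Posterior ∝ prior × likelihood. Numerator for A: 0.35·0.107477 = 0.037617.
Normalizing constant: 0.35·0.107477 + 0.26·0.0317126 + 0.39·0.048139 = 0.0646365.
P(A | observation) = 0.037617 / 0.0646365 = 0.581978.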